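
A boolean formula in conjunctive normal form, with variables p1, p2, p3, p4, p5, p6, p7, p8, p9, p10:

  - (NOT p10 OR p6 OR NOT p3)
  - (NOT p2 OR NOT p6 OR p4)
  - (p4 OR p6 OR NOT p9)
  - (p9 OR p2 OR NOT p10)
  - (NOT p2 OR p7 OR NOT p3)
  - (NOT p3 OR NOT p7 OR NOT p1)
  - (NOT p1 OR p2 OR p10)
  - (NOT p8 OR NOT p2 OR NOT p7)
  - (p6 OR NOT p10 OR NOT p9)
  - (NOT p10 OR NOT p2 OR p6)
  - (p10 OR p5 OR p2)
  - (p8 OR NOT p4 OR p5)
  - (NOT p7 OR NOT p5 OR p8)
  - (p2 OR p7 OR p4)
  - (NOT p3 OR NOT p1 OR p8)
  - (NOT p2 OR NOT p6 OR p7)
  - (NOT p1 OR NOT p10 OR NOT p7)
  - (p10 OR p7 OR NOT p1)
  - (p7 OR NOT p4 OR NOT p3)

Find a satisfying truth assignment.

p1 occurs only negated in the remaining clauses — set p1 = False.
p3 occurs only negated in the remaining clauses — set p3 = False.
Branch on p2: take p2 = False.
The remaining clauses are satisfied by p4 = True, p5 = True, p6 = False, p7 = False, p8 = False, p9 = True, p10 = False.

p1 = F, p2 = F, p3 = F, p4 = T, p5 = T, p6 = F, p7 = F, p8 = F, p9 = T, p10 = F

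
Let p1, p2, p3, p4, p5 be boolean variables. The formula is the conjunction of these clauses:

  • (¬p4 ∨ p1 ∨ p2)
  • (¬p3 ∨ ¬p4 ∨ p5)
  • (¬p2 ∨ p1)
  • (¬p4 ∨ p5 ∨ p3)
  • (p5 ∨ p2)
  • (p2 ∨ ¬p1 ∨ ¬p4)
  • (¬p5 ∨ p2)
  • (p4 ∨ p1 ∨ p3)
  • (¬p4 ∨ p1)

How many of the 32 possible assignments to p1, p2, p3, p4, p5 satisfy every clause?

Satisfying assignments:
  p1=T p2=T p3=F p4=F p5=F
  p1=T p2=T p3=F p4=F p5=T
  p1=T p2=T p3=F p4=T p5=T
  p1=T p2=T p3=T p4=F p5=F
  p1=T p2=T p3=T p4=F p5=T
  p1=T p2=T p3=T p4=T p5=T
That's 6 in total.

6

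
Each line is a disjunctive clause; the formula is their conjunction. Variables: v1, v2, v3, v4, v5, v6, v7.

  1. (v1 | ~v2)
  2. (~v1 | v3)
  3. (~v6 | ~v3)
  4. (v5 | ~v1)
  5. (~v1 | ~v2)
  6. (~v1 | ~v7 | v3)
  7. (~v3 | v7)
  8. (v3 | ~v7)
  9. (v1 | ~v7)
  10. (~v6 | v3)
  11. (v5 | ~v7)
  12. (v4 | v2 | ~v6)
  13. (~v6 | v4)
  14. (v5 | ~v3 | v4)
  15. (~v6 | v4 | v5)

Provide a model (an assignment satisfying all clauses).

v1 = F  v2 = F  v3 = F  v4 = T  v5 = F  v6 = F  v7 = F

v4 occurs only positively in the remaining clauses — set v4 = True.
v6 occurs only negated in the remaining clauses — set v6 = False.
Set v1 = False and propagate.
  then v2 is forced to False.
  then v7 is forced to False.
  then v3 is forced to False.
v5 is now unconstrained; take v5 = False.
Every clause has at least one true literal under this assignment.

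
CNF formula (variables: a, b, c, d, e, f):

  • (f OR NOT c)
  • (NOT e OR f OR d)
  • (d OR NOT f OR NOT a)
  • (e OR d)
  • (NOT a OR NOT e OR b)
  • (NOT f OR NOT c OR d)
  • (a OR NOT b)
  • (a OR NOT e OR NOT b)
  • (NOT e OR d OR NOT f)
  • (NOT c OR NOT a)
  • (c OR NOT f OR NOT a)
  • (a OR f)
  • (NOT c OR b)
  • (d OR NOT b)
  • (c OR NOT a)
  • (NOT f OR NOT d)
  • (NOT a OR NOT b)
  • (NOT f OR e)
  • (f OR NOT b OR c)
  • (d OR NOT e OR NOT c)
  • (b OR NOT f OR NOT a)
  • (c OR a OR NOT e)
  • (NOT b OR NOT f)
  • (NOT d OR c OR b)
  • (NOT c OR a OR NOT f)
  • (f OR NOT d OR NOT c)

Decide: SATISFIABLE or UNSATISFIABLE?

f = True:
  propagation gives d=False, a=False, e=True; an empty clause results — contradiction.
f = False:
  propagation gives c=False, a=True; an empty clause results — contradiction.
Every branch closes, so no satisfying assignment exists.

UNSATISFIABLE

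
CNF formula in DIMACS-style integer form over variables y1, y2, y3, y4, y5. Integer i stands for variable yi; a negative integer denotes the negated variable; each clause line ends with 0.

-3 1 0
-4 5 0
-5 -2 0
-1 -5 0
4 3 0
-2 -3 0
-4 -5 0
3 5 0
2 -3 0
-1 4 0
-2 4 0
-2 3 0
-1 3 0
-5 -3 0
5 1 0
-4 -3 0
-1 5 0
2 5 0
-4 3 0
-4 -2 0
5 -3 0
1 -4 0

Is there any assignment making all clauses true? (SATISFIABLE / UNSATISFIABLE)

UNSATISFIABLE

y3 = True:
  propagation gives y1=True, y5=False; an empty clause results — contradiction.
y3 = False:
  propagation gives y4=True; an empty clause results — contradiction.
Every branch closes, so no satisfying assignment exists.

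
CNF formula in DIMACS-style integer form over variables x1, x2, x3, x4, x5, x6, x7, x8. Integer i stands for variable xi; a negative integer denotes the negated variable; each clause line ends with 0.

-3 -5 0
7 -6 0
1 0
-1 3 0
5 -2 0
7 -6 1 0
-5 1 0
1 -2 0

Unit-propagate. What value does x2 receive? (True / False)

(x1) stands alone — x1 = True.
From (~x1 \/ x3) and x1 = True: x3 = True.
(~x5 \/ ~x3): since x3 = True, the clause reduces to (~x5). x5 = False.
(~x2 \/ x5): since x5 = False, the clause reduces to (~x2). x2 = False.

False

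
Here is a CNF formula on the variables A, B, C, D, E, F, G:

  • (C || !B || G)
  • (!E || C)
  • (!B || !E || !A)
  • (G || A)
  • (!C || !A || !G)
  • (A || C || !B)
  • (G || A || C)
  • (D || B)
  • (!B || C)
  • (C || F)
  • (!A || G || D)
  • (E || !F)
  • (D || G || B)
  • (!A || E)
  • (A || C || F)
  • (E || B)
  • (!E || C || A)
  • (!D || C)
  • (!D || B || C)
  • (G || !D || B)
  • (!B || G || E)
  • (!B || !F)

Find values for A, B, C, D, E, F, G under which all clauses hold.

Branch on A: take A = False.
  then G is forced to True.
Set B = True and propagate.
  then C is forced to True.
  then F is forced to False.
D, E are now unconstrained; take D = True, E = False.
Every clause has at least one true literal under this assignment.

A=False, B=True, C=True, D=True, E=False, F=False, G=True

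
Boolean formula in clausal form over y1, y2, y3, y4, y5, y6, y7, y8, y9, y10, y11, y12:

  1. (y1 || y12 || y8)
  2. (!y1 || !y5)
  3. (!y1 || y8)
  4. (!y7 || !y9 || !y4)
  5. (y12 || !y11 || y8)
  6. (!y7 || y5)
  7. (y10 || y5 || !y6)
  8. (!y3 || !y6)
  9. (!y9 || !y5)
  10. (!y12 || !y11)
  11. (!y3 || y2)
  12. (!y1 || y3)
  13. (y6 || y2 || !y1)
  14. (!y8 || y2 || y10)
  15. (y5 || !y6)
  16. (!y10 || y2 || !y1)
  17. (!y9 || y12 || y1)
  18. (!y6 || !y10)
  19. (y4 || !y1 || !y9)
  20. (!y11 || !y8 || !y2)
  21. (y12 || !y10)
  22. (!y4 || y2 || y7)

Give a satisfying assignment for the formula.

y11 occurs only negated in the remaining clauses — set y11 = False.
Try y1 = True.
  then y5 is forced to False.
  then y8 is forced to True.
  then y7 is forced to False.
  then y3 is forced to True.
  then y6 is forced to False.
  then y2 is forced to True.
Branch on y4: take y4 = True.
For the remaining variables, y9 = True, y10 = True, y12 = True works.
Every clause has at least one true literal under this assignment.

y1 = T, y2 = T, y3 = T, y4 = T, y5 = F, y6 = F, y7 = F, y8 = T, y9 = T, y10 = T, y11 = F, y12 = T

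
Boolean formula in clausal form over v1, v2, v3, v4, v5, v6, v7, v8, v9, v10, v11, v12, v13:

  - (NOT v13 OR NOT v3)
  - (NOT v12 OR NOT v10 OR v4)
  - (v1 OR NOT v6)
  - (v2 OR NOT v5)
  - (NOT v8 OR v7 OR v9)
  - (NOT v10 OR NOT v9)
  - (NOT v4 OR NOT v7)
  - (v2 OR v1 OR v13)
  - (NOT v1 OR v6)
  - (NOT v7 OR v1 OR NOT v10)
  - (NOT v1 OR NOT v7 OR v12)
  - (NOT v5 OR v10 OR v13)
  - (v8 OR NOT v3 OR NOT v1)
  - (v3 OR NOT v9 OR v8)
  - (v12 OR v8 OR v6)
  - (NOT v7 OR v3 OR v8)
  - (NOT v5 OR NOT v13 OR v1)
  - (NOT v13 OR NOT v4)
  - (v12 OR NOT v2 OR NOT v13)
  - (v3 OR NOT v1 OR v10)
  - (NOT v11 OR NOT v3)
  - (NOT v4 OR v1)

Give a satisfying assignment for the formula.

v1 = T, v2 = T, v3 = T, v4 = F, v5 = F, v6 = T, v7 = T, v8 = T, v9 = T, v10 = F, v11 = F, v12 = T, v13 = F

Check each clause:
  1. (NOT v3 OR NOT v13) — NOT v13 is true.
  2. (NOT v10 OR v4 OR NOT v12) — NOT v10 is true.
  3. (NOT v6 OR v1) — v1 is true.
  4. (v2 OR NOT v5) — v2 is true.
  5. (v9 OR v7 OR NOT v8) — v9 is true.
  6. (NOT v10 OR NOT v9) — NOT v10 is true.
  7. (NOT v7 OR NOT v4) — NOT v4 is true.
  8. (v13 OR v2 OR v1) — v1 is true.
  9. (v6 OR NOT v1) — v6 is true.
  10. (NOT v10 OR NOT v7 OR v1) — v1 is true.
  11. (NOT v7 OR NOT v1 OR v12) — v12 is true.
  12. (v13 OR v10 OR NOT v5) — NOT v5 is true.
  13. (v8 OR NOT v1 OR NOT v3) — v8 is true.
  14. (NOT v9 OR v3 OR v8) — v8 is true.
  15. (v12 OR v6 OR v8) — v8 is true.
  16. (NOT v7 OR v8 OR v3) — v8 is true.
  17. (v1 OR NOT v5 OR NOT v13) — v1 is true.
  18. (NOT v13 OR NOT v4) — NOT v13 is true.
  19. (NOT v13 OR NOT v2 OR v12) — NOT v13 is true.
  20. (v3 OR NOT v1 OR v10) — v3 is true.
  21. (NOT v11 OR NOT v3) — NOT v11 is true.
  22. (v1 OR NOT v4) — v1 is true.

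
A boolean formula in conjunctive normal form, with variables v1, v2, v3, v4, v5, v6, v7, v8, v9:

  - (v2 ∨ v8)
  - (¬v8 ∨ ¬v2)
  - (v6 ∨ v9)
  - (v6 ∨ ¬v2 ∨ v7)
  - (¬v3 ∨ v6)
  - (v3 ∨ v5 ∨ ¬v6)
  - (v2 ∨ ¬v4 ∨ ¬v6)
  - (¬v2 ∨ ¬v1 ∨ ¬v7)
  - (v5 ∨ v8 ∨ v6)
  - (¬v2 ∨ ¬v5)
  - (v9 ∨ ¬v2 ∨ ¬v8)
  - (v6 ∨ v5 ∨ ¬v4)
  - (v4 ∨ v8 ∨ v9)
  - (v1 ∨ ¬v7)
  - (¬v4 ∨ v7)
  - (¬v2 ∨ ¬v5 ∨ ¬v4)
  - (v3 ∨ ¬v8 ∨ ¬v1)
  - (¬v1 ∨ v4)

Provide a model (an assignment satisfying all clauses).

Set v1 = False and propagate.
  then v7 is forced to False.
  then v4 is forced to False.
The remaining clauses are satisfied by v2 = False, v3 = False, v5 = True, v6 = True, v8 = True, v9 = False.
Check each clause:
  1. (v2 ∨ v8) — v8 is true.
  2. (¬v2 ∨ ¬v8) — ¬v2 is true.
  3. (v6 ∨ v9) — v6 is true.
  4. (¬v2 ∨ v6 ∨ v7) — ¬v2 is true.
  5. (v6 ∨ ¬v3) — ¬v3 is true.
  6. (v3 ∨ ¬v6 ∨ v5) — v5 is true.
  7. (¬v4 ∨ ¬v6 ∨ v2) — ¬v4 is true.
  8. (¬v2 ∨ ¬v1 ∨ ¬v7) — ¬v7 is true.
  9. (v8 ∨ v6 ∨ v5) — v8 is true.
  10. (¬v2 ∨ ¬v5) — ¬v2 is true.
  11. (¬v8 ∨ ¬v2 ∨ v9) — ¬v2 is true.
  12. (¬v4 ∨ v5 ∨ v6) — ¬v4 is true.
  13. (v4 ∨ v8 ∨ v9) — v8 is true.
  14. (¬v7 ∨ v1) — ¬v7 is true.
  15. (v7 ∨ ¬v4) — ¬v4 is true.
  16. (¬v5 ∨ ¬v2 ∨ ¬v4) — ¬v4 is true.
  17. (¬v1 ∨ v3 ∨ ¬v8) — ¬v1 is true.
  18. (¬v1 ∨ v4) — ¬v1 is true.

v1 = False, v2 = False, v3 = False, v4 = False, v5 = True, v6 = True, v7 = False, v8 = True, v9 = False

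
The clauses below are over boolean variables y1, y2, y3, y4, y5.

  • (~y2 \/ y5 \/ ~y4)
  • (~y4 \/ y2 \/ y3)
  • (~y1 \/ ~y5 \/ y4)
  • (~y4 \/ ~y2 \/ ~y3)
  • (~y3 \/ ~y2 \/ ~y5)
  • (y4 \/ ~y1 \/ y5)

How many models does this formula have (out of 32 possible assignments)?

Split on y4, then y2.
  y4=1, y2=1: remaining (y1,y3,y5) ∈ {(0,0,1); (1,0,1)} — 2.
  y4=1, y2=0: remaining (y1,y3,y5) ∈ {(0,1,0); (0,1,1); (1,1,0); (1,1,1)} — 4.
  y4=0, y2=1: remaining (y1,y3,y5) ∈ {(0,0,0); (0,0,1); (0,1,0)} — 3.
  y4=0, y2=0: remaining (y1,y3,y5) ∈ {(0,0,0); (0,0,1); (0,1,0); (0,1,1)} — 4.
Total: 2 + 4 + 3 + 4 = 13.

13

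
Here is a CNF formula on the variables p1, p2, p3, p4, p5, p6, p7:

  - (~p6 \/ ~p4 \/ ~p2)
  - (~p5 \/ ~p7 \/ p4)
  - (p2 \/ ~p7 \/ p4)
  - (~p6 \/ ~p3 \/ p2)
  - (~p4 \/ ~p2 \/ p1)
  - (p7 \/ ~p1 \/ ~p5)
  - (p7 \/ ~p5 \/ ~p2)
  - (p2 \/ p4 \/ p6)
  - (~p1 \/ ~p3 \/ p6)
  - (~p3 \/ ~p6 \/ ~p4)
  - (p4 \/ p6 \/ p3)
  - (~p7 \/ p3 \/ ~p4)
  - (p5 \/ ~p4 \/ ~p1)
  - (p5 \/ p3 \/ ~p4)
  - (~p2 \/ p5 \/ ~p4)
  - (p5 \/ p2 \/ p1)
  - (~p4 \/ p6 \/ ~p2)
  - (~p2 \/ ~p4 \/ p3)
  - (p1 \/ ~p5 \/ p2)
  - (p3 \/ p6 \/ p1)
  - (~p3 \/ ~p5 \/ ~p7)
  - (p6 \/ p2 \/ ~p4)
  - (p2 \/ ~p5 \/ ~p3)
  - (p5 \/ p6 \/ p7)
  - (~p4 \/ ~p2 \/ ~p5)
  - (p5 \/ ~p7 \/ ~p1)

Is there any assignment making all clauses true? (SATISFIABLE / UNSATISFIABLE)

SATISFIABLE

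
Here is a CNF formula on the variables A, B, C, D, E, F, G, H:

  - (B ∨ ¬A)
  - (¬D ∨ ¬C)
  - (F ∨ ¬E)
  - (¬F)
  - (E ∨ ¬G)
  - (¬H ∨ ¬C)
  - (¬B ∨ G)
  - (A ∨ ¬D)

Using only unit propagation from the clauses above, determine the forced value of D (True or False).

(¬F) stands alone — F = False.
From (¬E ∨ F) and F = False: E = False.
(¬G ∨ E): since E = False, the clause reduces to (¬G). G = False.
(G ∨ ¬B) with G = False leaves only ¬B, so B = False.
From (¬A ∨ B) and B = False: A = False.
(¬D ∨ A) with A = False leaves only ¬D, so D = False.

False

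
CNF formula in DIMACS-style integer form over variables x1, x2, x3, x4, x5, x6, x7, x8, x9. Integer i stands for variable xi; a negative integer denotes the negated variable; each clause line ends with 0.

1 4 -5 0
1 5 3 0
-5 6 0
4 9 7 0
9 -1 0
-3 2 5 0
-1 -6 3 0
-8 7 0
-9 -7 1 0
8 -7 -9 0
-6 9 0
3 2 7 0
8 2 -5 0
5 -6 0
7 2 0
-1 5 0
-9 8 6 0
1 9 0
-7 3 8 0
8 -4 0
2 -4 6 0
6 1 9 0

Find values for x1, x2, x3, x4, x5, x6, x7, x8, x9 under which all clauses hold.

Branch on x1: take x1 = True.
  then x9 is forced to True.
  then x5 is forced to True.
  then x6 is forced to True.
  then x3 is forced to True.
For the remaining variables, x2 = False, x4 = True, x7 = True, x8 = True works.

x1 = True, x2 = False, x3 = True, x4 = True, x5 = True, x6 = True, x7 = True, x8 = True, x9 = True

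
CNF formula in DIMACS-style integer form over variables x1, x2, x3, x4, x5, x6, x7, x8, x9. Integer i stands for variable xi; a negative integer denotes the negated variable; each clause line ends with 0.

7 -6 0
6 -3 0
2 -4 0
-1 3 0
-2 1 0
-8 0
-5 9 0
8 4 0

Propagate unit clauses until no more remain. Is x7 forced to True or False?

True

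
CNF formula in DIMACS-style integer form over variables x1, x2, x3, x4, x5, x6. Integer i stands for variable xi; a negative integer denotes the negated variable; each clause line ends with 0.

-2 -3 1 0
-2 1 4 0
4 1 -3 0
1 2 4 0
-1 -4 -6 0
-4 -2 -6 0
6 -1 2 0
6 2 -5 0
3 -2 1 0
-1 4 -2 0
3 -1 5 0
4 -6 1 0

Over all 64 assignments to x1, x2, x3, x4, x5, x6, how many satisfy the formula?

12

Case analysis on x1 and x2:
  x1=T, x2=T: remaining (x3,x4,x5,x6) ∈ {(F,T,T,F); (T,T,F,F); (T,T,T,F)} — 3.
  x1=T, x2=F: remaining (x3,x4,x5,x6) ∈ {(F,F,T,T); (T,F,F,T); (T,F,T,T)} — 3.
  x1=F, x2=T: a clause becomes empty — 0.
  x1=F, x2=F: x3 free; 3 ways for (x4,x5,x6) × 2^1 = 6.
Total: 3 + 3 + 0 + 6 = 12.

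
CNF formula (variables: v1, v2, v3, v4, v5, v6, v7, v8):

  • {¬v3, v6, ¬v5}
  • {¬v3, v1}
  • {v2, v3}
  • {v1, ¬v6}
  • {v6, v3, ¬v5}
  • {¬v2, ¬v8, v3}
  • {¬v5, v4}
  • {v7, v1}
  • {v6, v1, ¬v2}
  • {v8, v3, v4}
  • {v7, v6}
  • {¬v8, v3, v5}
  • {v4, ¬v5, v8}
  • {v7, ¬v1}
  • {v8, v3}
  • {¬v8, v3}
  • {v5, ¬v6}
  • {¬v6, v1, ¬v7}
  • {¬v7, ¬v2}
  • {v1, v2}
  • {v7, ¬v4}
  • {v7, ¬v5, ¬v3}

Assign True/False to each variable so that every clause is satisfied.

v1=T, v2=F, v3=T, v4=T, v5=T, v6=T, v7=T, v8=T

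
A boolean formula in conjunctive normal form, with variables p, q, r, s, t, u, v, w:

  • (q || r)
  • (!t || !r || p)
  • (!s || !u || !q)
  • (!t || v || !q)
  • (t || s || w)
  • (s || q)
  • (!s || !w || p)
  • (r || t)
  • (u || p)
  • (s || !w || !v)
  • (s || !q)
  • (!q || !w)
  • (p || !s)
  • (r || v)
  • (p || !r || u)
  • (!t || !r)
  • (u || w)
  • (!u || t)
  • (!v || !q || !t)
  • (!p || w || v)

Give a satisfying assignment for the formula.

Set p = True and propagate.
The remaining clauses are satisfied by q = False, r = True, s = True, t = False, u = False, v = True, w = True.
Every clause has at least one true literal under this assignment.

p = 1, q = 0, r = 1, s = 1, t = 0, u = 0, v = 1, w = 1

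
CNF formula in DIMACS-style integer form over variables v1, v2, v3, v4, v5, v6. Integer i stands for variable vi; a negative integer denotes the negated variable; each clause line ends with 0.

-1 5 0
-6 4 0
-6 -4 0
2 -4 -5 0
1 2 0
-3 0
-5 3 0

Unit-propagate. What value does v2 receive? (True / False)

(~v3) stands alone — v3 = False.
From (v3 | ~v5) and v3 = False: v5 = False.
(v5 | ~v1): since v5 = False, the clause reduces to (~v1). v1 = False.
In (v1 | v2), v1 is now false; v2 must hold, so v2 = True.

True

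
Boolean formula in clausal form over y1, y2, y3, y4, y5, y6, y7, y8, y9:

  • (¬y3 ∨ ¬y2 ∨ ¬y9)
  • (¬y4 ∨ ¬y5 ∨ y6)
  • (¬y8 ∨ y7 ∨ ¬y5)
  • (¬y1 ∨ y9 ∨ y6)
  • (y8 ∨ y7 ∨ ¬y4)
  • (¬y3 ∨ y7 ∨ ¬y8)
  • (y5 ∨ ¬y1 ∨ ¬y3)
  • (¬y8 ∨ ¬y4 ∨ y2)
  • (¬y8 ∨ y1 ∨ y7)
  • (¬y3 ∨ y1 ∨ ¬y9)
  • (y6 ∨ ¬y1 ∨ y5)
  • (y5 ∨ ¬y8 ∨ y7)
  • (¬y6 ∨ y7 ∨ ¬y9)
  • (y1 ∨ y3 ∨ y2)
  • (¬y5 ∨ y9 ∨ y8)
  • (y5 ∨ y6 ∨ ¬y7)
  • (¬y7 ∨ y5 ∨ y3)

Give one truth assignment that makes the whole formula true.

y1 = F  y2 = F  y3 = T  y4 = F  y5 = F  y6 = T  y7 = T  y8 = T  y9 = F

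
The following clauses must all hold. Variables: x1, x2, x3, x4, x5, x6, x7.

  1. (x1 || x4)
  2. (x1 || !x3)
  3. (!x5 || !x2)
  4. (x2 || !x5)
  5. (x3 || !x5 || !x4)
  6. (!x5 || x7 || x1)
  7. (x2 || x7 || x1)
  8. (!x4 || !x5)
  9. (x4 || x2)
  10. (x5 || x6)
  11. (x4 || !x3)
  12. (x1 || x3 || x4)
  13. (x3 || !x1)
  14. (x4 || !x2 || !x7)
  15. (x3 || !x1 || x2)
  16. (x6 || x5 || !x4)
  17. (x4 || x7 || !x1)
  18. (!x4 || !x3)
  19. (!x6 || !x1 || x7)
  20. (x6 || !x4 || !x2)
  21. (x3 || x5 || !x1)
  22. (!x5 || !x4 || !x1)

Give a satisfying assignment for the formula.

x1 = False, x2 = True, x3 = False, x4 = True, x5 = False, x6 = True, x7 = False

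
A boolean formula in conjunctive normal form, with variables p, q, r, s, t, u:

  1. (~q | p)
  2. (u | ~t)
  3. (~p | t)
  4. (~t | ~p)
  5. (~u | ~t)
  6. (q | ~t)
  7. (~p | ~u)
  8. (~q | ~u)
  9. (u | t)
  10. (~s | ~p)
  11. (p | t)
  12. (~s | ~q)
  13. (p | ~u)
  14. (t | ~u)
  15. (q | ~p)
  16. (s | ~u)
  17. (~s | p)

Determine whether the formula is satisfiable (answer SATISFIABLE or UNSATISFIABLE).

p = True:
  propagation gives t=True; an empty clause results — contradiction.
p = False:
  propagation gives q=False, t=False; an empty clause results — contradiction.
Every branch closes, so no satisfying assignment exists.

UNSATISFIABLE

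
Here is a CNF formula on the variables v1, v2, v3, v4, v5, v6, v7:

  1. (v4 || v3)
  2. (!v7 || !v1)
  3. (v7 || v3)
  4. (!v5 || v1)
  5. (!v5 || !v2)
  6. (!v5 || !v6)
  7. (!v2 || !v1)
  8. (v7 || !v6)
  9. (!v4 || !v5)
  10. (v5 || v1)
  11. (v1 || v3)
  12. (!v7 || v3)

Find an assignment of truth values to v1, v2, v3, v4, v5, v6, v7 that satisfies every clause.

v1=T  v2=F  v3=T  v4=F  v5=T  v6=F  v7=F

Pure literal: v2 appears only negated; assign v2 = False.
Pure literal: v3 appears only positively; assign v3 = True.
Branch on v1: take v1 = True.
  then v7 is forced to False.
  then v6 is forced to False.
For the remaining variables, v4 = False, v5 = True works.
Every clause has at least one true literal under this assignment.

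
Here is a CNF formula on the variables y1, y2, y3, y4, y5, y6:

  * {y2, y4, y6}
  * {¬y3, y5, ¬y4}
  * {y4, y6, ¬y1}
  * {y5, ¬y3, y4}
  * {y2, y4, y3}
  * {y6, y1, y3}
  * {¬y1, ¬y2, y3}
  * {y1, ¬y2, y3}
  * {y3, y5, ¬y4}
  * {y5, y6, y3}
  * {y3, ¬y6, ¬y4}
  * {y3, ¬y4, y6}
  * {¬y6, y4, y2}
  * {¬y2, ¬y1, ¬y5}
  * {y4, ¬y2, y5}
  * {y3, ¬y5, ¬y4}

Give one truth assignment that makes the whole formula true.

y1=F, y2=T, y3=T, y4=T, y5=T, y6=T

Branch on y1: take y1 = False.
The remaining clauses are satisfied by y2 = True, y3 = True, y4 = True, y5 = True, y6 = True.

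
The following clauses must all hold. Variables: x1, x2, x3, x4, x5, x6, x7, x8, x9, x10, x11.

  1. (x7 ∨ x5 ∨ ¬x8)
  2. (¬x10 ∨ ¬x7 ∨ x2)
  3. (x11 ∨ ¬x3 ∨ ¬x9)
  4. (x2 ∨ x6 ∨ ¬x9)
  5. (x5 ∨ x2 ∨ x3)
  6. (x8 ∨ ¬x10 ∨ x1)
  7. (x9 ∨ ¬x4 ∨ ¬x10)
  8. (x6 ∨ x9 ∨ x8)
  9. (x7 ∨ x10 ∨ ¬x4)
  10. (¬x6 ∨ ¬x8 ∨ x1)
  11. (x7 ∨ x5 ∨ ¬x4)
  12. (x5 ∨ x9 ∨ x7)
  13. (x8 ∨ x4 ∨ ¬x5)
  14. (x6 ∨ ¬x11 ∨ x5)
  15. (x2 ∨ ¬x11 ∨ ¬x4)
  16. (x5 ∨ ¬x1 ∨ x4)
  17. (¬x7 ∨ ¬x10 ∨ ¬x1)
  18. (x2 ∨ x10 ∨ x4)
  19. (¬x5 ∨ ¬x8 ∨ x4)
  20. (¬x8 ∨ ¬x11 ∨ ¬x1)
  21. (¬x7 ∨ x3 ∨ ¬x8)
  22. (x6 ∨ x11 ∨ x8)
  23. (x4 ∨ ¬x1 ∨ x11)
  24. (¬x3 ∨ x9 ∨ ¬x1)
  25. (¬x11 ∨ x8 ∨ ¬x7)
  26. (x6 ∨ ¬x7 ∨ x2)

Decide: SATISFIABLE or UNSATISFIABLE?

SATISFIABLE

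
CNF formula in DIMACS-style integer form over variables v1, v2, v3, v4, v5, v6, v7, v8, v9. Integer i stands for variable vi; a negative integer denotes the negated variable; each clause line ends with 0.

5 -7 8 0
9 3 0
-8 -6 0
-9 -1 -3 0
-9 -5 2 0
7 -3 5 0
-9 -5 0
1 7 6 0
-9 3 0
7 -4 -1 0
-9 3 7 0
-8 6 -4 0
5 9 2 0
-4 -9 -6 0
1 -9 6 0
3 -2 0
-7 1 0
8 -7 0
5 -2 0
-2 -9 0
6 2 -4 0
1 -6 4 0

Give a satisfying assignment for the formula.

v1=T, v2=T, v3=T, v4=F, v5=T, v6=F, v7=T, v8=T, v9=F

Set v1 = True and propagate.
Try v2 = True.
  then v3 is forced to True.
  then v9 is forced to False.
  then v5 is forced to True.
Set v4 = False and propagate.
The remaining clauses are satisfied by v6 = False, v7 = True, v8 = True.
Check each clause:
  1. (v8 | ~v7 | v5) — v8 is true.
  2. (v9 | v3) — v3 is true.
  3. (~v6 | ~v8) — ~v6 is true.
  4. (~v3 | ~v1 | ~v9) — ~v9 is true.
  5. (~v5 | ~v9 | v2) — v2 is true.
  6. (v7 | v5 | ~v3) — v5 is true.
  7. (~v9 | ~v5) — ~v9 is true.
  8. (v7 | v1 | v6) — v1 is true.
  9. (v3 | ~v9) — v3 is true.
  10. (~v1 | v7 | ~v4) — ~v4 is true.
  11. (v7 | v3 | ~v9) — v3 is true.
  12. (v6 | ~v4 | ~v8) — ~v4 is true.
  13. (v2 | v5 | v9) — v2 is true.
  14. (~v6 | ~v4 | ~v9) — ~v6 is true.
  15. (v6 | ~v9 | v1) — v1 is true.
  16. (~v2 | v3) — v3 is true.
  17. (~v7 | v1) — v1 is true.
  18. (v8 | ~v7) — v8 is true.
  19. (v5 | ~v2) — v5 is true.
  20. (~v2 | ~v9) — ~v9 is true.
  21. (v6 | v2 | ~v4) — v2 is true.
  22. (v4 | ~v6 | v1) — v1 is true.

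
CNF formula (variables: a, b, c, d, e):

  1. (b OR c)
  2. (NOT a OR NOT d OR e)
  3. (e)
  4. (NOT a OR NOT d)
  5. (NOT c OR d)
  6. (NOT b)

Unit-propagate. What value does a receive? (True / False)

(e) is a unit clause: e = True.
(NOT b) stands alone — b = False.
From (c OR b) and b = False: c = True.
In (d OR NOT c), NOT c is now false; d must hold, so d = True.
In (NOT a OR NOT d), NOT d is now false; NOT a must hold, so a = False.

False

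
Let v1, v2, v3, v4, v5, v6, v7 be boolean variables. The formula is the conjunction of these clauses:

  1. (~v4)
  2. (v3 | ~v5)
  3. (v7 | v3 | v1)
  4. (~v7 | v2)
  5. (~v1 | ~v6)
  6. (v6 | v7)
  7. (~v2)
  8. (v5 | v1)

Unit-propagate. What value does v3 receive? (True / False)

True

Unit clause (~v4) sets v4 = False.
(~v2) is a unit clause: v2 = False.
In (~v7 | v2), v2 is now false; ~v7 must hold, so v7 = False.
In (v7 | v6), v7 is now false; v6 must hold, so v6 = True.
(~v1 | ~v6): since v6 = True, the clause reduces to (~v1). v1 = False.
(v1 | v7 | v3): since v1 = False, v7 = False, the clause reduces to (v3). v3 = True.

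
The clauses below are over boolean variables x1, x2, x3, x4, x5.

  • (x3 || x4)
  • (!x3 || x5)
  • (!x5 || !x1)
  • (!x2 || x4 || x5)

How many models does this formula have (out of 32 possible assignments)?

10

Split on x5, then x3.
  x5=1, x3=1: remaining (x1,x2,x4) ∈ {(0,0,0); (0,0,1); (0,1,0); (0,1,1)} — 4.
  x5=1, x3=0: remaining (x1,x2,x4) ∈ {(0,0,1); (0,1,1)} — 2.
  x5=0, x3=1: a clause becomes empty — 0.
  x5=0, x3=0: remaining (x1,x2,x4) ∈ {(0,0,1); (0,1,1); (1,0,1); (1,1,1)} — 4.
Total: 4 + 2 + 0 + 4 = 10.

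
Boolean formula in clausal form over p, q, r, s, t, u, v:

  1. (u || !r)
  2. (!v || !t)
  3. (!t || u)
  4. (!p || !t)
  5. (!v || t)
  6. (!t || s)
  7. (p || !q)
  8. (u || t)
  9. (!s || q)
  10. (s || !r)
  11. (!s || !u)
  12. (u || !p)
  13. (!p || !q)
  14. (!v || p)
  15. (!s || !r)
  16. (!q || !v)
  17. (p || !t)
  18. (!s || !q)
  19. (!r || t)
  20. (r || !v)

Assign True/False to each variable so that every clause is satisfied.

p=True, q=False, r=False, s=False, t=False, u=True, v=False

v occurs only negated in the remaining clauses — set v = False.
Set p = True and propagate.
  then t is forced to False.
  then u is forced to True.
  then s is forced to False.
  then r is forced to False.
  then q is forced to False.
Check each clause:
  1. (u || !r) — !r is true.
  2. (!t || !v) — !v is true.
  3. (u || !t) — !t is true.
  4. (!p || !t) — !t is true.
  5. (t || !v) — !v is true.
  6. (s || !t) — !t is true.
  7. (p || !q) — p is true.
  8. (t || u) — u is true.
  9. (!s || q) — !s is true.
  10. (s || !r) — !r is true.
  11. (!s || !u) — !s is true.
  12. (u || !p) — u is true.
  13. (!q || !p) — !q is true.
  14. (!v || p) — !v is true.
  15. (!r || !s) — !s is true.
  16. (!v || !q) — !v is true.
  17. (p || !t) — p is true.
  18. (!q || !s) — !s is true.
  19. (!r || t) — !r is true.
  20. (r || !v) — !v is true.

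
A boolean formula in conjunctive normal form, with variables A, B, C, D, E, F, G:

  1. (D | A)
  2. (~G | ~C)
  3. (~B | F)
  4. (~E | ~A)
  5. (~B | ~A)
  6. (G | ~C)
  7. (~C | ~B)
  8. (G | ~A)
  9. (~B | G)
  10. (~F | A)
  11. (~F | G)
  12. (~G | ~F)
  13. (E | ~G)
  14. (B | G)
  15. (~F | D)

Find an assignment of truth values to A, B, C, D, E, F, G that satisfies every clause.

A=F, B=F, C=F, D=T, E=T, F=F, G=T

Pure literal: C appears only negated; assign C = False.
Pure literal: D appears only positively; assign D = True.
Set A = False and propagate.
  then F is forced to False.
  then B is forced to False.
  then G is forced to True.
  then E is forced to True.
Check each clause:
  1. (A | D) — D is true.
  2. (~G | ~C) — ~C is true.
  3. (~B | F) — ~B is true.
  4. (~A | ~E) — ~A is true.
  5. (~B | ~A) — ~A is true.
  6. (~C | G) — ~C is true.
  7. (~B | ~C) — ~C is true.
  8. (G | ~A) — ~A is true.
  9. (G | ~B) — ~B is true.
  10. (~F | A) — ~F is true.
  11. (~F | G) — ~F is true.
  12. (~F | ~G) — ~F is true.
  13. (E | ~G) — E is true.
  14. (B | G) — G is true.
  15. (D | ~F) — ~F is true.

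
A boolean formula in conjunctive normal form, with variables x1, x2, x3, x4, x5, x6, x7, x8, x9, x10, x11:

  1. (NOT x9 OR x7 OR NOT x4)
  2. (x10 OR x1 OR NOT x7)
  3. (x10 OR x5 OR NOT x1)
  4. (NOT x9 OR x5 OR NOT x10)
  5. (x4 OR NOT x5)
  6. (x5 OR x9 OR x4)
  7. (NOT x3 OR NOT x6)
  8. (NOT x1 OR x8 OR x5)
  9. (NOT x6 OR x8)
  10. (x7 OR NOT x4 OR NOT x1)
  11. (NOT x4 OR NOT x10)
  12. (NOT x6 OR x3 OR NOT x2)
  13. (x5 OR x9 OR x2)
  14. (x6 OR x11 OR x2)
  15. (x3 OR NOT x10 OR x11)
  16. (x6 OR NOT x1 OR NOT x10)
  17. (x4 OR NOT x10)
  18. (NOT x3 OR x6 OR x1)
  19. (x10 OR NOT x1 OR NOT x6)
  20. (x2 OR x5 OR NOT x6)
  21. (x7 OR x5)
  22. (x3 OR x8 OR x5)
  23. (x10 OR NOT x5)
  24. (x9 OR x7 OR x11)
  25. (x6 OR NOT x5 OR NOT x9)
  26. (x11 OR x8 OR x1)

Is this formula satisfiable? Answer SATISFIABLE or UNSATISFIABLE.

UNSATISFIABLE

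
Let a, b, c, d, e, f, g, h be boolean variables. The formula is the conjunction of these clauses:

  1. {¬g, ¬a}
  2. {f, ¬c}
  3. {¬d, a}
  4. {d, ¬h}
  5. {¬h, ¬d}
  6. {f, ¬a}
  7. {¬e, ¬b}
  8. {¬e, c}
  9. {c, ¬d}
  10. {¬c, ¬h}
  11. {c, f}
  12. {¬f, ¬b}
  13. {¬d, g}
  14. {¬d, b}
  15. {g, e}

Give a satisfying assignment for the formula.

a=F, b=F, c=F, d=F, e=F, f=T, g=T, h=F

Check each clause:
  1. {¬g, ¬a} — ¬a is true.
  2. {f, ¬c} — ¬c is true.
  3. {a, ¬d} — ¬d is true.
  4. {¬h, d} — ¬h is true.
  5. {¬d, ¬h} — ¬h is true.
  6. {f, ¬a} — ¬a is true.
  7. {¬e, ¬b} — ¬e is true.
  8. {¬e, c} — ¬e is true.
  9. {c, ¬d} — ¬d is true.
  10. {¬h, ¬c} — ¬h is true.
  11. {f, c} — f is true.
  12. {¬b, ¬f} — ¬b is true.
  13. {g, ¬d} — ¬d is true.
  14. {b, ¬d} — ¬d is true.
  15. {e, g} — g is true.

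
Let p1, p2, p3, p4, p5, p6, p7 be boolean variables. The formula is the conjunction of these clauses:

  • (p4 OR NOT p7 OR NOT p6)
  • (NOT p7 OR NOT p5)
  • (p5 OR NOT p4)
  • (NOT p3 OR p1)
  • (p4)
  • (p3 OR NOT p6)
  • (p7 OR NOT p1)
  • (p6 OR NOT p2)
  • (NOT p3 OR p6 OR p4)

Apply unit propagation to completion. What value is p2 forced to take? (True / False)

False

Unit clause (p4) sets p4 = True.
(p5 OR NOT p4) with p4 = True leaves only p5, so p5 = True.
From (NOT p5 OR NOT p7) and p5 = True: p7 = False.
(NOT p1 OR p7): since p7 = False, the clause reduces to (NOT p1). p1 = False.
(NOT p3 OR p1): since p1 = False, the clause reduces to (NOT p3). p3 = False.
(NOT p6 OR p3) with p3 = False leaves only NOT p6, so p6 = False.
(p6 OR NOT p2): since p6 = False, the clause reduces to (NOT p2). p2 = False.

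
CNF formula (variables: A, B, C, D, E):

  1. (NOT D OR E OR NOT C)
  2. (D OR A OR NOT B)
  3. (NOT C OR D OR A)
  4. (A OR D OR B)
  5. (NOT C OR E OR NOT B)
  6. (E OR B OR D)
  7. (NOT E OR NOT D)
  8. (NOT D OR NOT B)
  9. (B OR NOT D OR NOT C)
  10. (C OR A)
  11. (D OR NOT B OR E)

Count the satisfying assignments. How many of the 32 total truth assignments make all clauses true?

5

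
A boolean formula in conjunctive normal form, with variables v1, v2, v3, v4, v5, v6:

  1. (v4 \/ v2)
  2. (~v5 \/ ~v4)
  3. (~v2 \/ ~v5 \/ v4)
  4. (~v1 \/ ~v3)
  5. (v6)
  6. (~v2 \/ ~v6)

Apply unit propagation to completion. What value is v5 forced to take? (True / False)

False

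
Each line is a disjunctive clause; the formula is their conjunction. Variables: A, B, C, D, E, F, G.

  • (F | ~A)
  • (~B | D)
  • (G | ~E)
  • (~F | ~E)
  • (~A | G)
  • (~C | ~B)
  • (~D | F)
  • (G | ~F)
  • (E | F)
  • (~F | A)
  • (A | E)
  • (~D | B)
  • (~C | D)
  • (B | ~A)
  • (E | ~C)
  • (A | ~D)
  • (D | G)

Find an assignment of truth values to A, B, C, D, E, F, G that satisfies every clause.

A=True, B=True, C=False, D=True, E=False, F=True, G=True

C occurs only negated in the remaining clauses — set C = False.
G occurs only positively in the remaining clauses — set G = True.
Set A = True and propagate.
  then F is forced to True.
  then E is forced to False.
  then B is forced to True.
  then D is forced to True.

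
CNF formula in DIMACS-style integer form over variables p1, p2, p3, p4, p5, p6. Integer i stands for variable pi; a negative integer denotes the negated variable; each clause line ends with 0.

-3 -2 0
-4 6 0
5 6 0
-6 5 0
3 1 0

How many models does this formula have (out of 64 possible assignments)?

Split on p6, then p3.
  p6=T, p3=T: remaining (p1,p2,p4,p5) ∈ {(F,F,F,T); (F,F,T,T); (T,F,F,T); (T,F,T,T)} — 4.
  p6=T, p3=F: remaining (p1,p2,p4,p5) ∈ {(T,F,F,T); (T,F,T,T); (T,T,F,T); (T,T,T,T)} — 4.
  p6=F, p3=T: remaining (p1,p2,p4,p5) ∈ {(F,F,F,T); (T,F,F,T)} — 2.
  p6=F, p3=F: remaining (p1,p2,p4,p5) ∈ {(T,F,F,T); (T,T,F,T)} — 2.
Total: 4 + 4 + 2 + 2 = 12.

12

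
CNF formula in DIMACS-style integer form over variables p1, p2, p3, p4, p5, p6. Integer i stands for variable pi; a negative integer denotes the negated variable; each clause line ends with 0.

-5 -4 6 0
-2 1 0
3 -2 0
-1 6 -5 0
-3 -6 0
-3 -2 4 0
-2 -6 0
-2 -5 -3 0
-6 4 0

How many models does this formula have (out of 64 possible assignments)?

15

Case analysis on p2 and p6:
  p2=1, p6=1: a clause becomes empty — 0.
  p2=1, p6=0: remaining (p1,p3,p4,p5) ∈ {(1,1,1,0)} — 1.
  p2=0, p6=1: remaining (p1,p3,p4,p5) ∈ {(0,0,1,0); (0,0,1,1); (1,0,1,0); (1,0,1,1)} — 4.
  p2=0, p6=0: p3 free; 5 ways for (p1,p4,p5) × 2^1 = 10.
Total: 0 + 1 + 4 + 10 = 15.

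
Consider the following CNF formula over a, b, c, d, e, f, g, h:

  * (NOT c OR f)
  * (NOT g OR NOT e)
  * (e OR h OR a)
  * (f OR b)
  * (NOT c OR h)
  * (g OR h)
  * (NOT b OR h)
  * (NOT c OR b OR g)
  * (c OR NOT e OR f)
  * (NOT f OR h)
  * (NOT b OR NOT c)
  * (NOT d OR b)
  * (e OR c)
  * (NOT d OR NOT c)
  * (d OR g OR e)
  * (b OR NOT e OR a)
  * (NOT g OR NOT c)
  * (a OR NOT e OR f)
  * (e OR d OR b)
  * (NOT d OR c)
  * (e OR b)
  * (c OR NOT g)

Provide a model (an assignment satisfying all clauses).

Pure literal: a appears only positively; assign a = True.
Pure literal: h appears only positively; assign h = True.
Branch on b: take b = True.
  then c is forced to False.
  then e is forced to True.
  then g is forced to False.
  then f is forced to True.
  then d is forced to False.

a=T, b=T, c=F, d=F, e=T, f=T, g=F, h=T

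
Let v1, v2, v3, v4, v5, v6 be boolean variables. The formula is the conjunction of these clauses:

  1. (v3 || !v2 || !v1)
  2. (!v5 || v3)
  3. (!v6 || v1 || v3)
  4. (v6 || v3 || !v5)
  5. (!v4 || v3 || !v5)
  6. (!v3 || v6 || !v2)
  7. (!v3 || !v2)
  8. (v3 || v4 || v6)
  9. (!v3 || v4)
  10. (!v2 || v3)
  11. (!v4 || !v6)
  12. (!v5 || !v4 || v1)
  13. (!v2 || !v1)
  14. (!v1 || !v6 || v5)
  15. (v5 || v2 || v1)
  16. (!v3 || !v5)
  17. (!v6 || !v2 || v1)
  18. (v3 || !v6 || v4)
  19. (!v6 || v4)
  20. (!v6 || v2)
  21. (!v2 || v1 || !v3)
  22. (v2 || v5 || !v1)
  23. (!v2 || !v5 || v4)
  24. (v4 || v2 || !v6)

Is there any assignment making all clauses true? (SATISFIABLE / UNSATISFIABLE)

v3 = True:
  propagation gives v2=False, v4=True, v6=False, v5=False; an empty clause results — contradiction.
v3 = False:
  propagation gives v5=False, v2=False, v1=True; an empty clause results — contradiction.
Every branch closes, so no satisfying assignment exists.

UNSATISFIABLE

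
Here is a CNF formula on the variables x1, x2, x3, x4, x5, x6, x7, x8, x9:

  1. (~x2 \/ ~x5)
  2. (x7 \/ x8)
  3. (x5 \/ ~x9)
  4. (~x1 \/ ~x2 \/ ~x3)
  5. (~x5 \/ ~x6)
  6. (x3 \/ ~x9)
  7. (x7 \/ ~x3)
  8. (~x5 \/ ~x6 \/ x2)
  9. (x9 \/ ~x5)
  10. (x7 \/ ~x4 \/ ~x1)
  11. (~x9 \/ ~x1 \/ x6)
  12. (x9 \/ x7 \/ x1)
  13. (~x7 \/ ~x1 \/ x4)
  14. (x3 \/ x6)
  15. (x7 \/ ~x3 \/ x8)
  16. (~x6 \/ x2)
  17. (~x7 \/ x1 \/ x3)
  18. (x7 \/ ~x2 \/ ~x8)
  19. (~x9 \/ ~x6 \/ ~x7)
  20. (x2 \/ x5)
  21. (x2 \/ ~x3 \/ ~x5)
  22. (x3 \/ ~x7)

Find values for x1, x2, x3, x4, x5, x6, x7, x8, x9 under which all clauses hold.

Set x1 = False and propagate.
Try x2 = True.
  then x5 is forced to False.
  then x9 is forced to False.
  then x7 is forced to True.
  then x3 is forced to True.
x4, x6, x8 are now unconstrained; take x4 = False, x6 = False, x8 = True.

x1=0, x2=1, x3=1, x4=0, x5=0, x6=0, x7=1, x8=1, x9=0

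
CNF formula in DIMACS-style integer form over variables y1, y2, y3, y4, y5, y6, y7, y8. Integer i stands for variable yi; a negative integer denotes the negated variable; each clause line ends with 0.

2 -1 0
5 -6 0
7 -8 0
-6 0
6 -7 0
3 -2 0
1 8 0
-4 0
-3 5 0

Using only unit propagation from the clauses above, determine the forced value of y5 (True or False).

Unit clause (~y6) sets y6 = False.
(y6 | ~y7) with y6 = False leaves only ~y7, so y7 = False.
(~y8 | y7) with y7 = False leaves only ~y8, so y8 = False.
In (y1 | y8), y8 is now false; y1 must hold, so y1 = True.
From (~y1 | y2) and y1 = True: y2 = True.
In (y3 | ~y2), ~y2 is now false; y3 must hold, so y3 = True.
(~y4) stands alone — y4 = False.
(y5 | ~y3): since y3 = True, the clause reduces to (y5). y5 = True.

True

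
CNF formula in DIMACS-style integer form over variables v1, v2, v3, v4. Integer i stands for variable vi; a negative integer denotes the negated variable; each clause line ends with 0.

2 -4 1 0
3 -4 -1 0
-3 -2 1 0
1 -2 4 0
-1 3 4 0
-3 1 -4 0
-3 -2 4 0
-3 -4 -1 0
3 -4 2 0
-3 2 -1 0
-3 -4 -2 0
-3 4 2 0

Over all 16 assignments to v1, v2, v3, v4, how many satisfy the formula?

2

The models are:
  v1=0 v2=0 v3=0 v4=0
  v1=0 v2=1 v3=0 v4=1
That's 2 in total.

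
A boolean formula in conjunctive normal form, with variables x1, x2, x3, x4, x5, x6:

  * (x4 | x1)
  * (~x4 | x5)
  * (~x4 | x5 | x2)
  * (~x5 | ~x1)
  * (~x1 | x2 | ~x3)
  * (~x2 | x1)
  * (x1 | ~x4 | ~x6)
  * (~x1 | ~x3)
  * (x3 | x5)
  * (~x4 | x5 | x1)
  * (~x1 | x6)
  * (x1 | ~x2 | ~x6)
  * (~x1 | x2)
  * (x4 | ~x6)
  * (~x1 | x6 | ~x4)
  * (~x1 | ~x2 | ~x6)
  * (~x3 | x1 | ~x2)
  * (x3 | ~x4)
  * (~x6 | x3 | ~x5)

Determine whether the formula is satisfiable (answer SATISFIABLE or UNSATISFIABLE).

SATISFIABLE

Set x1 = False and propagate.
  then x4 is forced to True.
  then x5 is forced to True.
  then x2 is forced to False.
  then x6 is forced to False.
  then x3 is forced to True.
So x1=F, x2=F, x3=T, x4=T, x5=T, x6=F is a satisfying assignment.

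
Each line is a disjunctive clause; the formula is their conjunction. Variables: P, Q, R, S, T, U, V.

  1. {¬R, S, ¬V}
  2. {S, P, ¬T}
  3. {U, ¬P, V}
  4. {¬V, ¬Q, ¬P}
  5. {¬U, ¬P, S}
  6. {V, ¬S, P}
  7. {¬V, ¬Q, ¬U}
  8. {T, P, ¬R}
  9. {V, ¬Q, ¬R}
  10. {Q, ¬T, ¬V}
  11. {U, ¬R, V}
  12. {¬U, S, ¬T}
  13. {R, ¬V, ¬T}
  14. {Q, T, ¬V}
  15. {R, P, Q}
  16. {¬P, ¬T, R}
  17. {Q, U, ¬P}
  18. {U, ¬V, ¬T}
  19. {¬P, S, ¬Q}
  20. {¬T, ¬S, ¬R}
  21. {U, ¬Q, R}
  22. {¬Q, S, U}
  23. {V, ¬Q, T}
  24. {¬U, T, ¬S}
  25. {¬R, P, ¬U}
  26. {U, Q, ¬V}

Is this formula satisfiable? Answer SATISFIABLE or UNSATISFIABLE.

UNSATISFIABLE

V = True:
  Q = True:
    propagation gives P=False, U=False, T=False, R=False; an empty clause results — contradiction.
  Q = False:
    propagation gives T=False; an empty clause results — contradiction.
V = False:
  P = True:
    propagation gives U=True, S=True, T=True, R=True; an empty clause results — contradiction.
  P = False:
    propagation gives S=False, T=False, R=False, Q=True; an empty clause results — contradiction.
Every branch closes, so no satisfying assignment exists.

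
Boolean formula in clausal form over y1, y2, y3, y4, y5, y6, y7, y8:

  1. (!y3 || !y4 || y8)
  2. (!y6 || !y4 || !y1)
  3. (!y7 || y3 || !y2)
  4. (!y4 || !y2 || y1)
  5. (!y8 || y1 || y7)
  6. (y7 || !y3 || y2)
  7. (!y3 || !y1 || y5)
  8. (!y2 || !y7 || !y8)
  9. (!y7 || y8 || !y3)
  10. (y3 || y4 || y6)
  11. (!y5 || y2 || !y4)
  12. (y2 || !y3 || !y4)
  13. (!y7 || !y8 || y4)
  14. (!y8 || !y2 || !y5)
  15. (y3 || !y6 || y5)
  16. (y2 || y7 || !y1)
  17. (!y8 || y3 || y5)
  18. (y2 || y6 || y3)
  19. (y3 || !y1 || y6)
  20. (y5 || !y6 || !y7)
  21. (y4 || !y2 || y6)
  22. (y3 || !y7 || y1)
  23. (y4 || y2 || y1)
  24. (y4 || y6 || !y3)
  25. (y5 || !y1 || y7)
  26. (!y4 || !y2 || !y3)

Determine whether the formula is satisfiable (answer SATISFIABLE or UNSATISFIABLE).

SATISFIABLE

Branch on y1: take y1 = False.
For the remaining variables, y2 = True, y3 = True, y4 = False, y5 = True, y6 = True, y7 = False, y8 = False works.
Every clause has at least one true literal under this assignment.
So y1=False  y2=True  y3=True  y4=False  y5=True  y6=True  y7=False  y8=False is a satisfying assignment.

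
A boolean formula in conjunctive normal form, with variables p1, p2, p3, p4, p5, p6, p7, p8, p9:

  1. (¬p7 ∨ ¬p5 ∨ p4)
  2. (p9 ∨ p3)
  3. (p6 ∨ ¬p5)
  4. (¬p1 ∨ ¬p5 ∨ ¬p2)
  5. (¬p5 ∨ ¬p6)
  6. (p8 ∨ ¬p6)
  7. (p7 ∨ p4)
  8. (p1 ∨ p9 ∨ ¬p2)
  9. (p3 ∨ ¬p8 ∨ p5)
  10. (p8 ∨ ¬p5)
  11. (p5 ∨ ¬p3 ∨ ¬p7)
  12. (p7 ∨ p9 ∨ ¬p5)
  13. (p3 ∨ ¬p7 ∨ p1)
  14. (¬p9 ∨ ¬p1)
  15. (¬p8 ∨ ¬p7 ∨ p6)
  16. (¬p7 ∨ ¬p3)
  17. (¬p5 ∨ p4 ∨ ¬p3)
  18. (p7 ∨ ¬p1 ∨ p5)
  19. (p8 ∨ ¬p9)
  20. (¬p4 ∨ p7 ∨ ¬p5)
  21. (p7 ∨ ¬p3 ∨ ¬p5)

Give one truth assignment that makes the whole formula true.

Set p1 = False and propagate.
The remaining clauses are satisfied by p2 = True, p3 = True, p4 = True, p5 = False, p6 = True, p7 = False, p8 = True, p9 = True.

p1=F, p2=T, p3=T, p4=T, p5=F, p6=T, p7=F, p8=T, p9=T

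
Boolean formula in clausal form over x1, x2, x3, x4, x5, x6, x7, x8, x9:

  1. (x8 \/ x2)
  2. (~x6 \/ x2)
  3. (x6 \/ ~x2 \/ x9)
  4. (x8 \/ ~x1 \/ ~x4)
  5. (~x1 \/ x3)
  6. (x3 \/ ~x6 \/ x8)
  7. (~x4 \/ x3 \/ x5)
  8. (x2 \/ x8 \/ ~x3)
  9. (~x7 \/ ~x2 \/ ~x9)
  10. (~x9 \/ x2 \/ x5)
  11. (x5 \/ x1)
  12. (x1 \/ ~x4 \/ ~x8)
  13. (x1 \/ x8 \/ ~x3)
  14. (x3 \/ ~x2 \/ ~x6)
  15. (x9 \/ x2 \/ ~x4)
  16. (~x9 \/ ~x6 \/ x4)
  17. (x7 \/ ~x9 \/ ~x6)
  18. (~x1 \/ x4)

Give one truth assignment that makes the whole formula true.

x5 occurs only positively in the remaining clauses — set x5 = True.
Set x1 = False and propagate.
Set x2 = True and propagate.
For the remaining variables, x3 = True, x4 = False, x6 = True, x7 = True, x8 = True, x9 = False works.
Check each clause:
  1. (x2 \/ x8) — x8 is true.
  2. (x2 \/ ~x6) — x2 is true.
  3. (~x2 \/ x9 \/ x6) — x6 is true.
  4. (~x4 \/ x8 \/ ~x1) — x8 is true.
  5. (x3 \/ ~x1) — x3 is true.
  6. (~x6 \/ x3 \/ x8) — x8 is true.
  7. (x3 \/ ~x4 \/ x5) — x3 is true.
  8. (~x3 \/ x8 \/ x2) — x8 is true.
  9. (~x2 \/ ~x9 \/ ~x7) — ~x9 is true.
  10. (~x9 \/ x5 \/ x2) — x2 is true.
  11. (x1 \/ x5) — x5 is true.
  12. (~x4 \/ x1 \/ ~x8) — ~x4 is true.
  13. (x8 \/ ~x3 \/ x1) — x8 is true.
  14. (x3 \/ ~x2 \/ ~x6) — x3 is true.
  15. (~x4 \/ x2 \/ x9) — x2 is true.
  16. (~x9 \/ ~x6 \/ x4) — ~x9 is true.
  17. (~x9 \/ x7 \/ ~x6) — ~x9 is true.
  18. (x4 \/ ~x1) — ~x1 is true.

x1=False  x2=True  x3=True  x4=False  x5=True  x6=True  x7=True  x8=True  x9=False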